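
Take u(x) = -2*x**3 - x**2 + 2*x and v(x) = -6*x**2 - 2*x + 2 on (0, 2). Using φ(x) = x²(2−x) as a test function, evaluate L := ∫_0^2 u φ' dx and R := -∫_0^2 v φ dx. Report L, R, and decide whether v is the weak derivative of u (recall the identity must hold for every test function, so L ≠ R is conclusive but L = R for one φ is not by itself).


LHS = 40/3, RHS = 40/3. Yes, v = u' weakly.

u(x) = -2*x**3 - x**2 + 2*x, classical derivative u'(x) = -6*x**2 - 2*x + 2.
φ(x) = x²(2−x), so φ'(x) = x*(4 - 3*x).
Note φ(0) = φ(2) = 0, so the boundary term u·φ vanishes.
LHS = ∫_0^2 u(x) φ'(x) dx = ∫_0^2 (6*x^5 - 5*x^4 - 10*x^3 + 8*x^2) dx. Term by term:
  ∫_0^2 6*x^5 dx = 64;  ∫_0^2 -5*x^4 dx = -32;  ∫_0^2 -10*x^3 dx = -40;
  ∫_0^2 8*x^2 dx = 64/3.
Sum: 64 − 32 − 40 + 64/3 = 40/3.
So LHS = 40/3.
∫_0^2 v(x) φ(x) dx = ∫_0^2 (6*x^5 - 10*x^4 - 6*x^3 + 4*x^2) dx. Term by term:
  ∫_0^2 6*x^5 dx = 64;  ∫_0^2 -10*x^4 dx = -64;  ∫_0^2 -6*x^3 dx = -24;
  ∫_0^2 4*x^2 dx = 32/3.
Sum: 64 − 64 − 24 + 32/3 = -40/3.
So RHS = -∫_0^2 v(x) φ(x) dx = 40/3.
LHS = RHS, so the identity holds for this test φ.
Moreover u is smooth here and v(x) = u'(x) = -6*x**2 - 2*x + 2 pointwise, so the identity holds for every test function. Hence v is the weak derivative of u.


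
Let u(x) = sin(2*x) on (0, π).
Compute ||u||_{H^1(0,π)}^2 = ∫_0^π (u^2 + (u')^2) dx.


||u||_{H^1(0,π)}^2 = 5*π/2

u'(x) = 2*cos(2*x).
Expand u² and (u')² and integrate term by term on (0, π), using: for integers n ≥ 1, ∫_0^π sin²(nx) dx = ∫_0^π cos²(nx) dx = π/2; for n ≠ n', ∫_0^π sin(nx)sin(n'x) dx = ∫_0^π cos(nx)cos(n'x) dx = 0; and by product-to-sum, ∫_0^π sin(nx)cos(n'x) dx = ½∫_0^π [sin((n+n')x) + sin((n−n')x)] dx, which is 0 when n+n' is even and 2n/(n²−n'²) when n+n' is odd (it need not vanish on (0, π)).
  u² squared terms: (1)²·∫sin(2x)² dx = 1·π/2 = π/2.
  So ∫_0^π u² dx = π/2.
  (u')² squared terms: (2)²·∫cos(2x)² dx = 4·π/2 = 2*π.
  So ∫_0^π (u')² dx = 2*π.
||u||_{H^1}^2 = (π/2) + (2*π) = 5*π/2.


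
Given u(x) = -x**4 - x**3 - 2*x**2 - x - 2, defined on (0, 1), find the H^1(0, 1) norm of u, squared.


||u||_{H^1}^2 = 8981/180

The H^1 norm (squared) on an interval (0, L) is
  ||u||_{H^1}^2 = ∫_0^L u(x)^2 dx + ∫_0^L u'(x)^2 dx.
Compute u'(x) = -4*x**3 - 3*x**2 - 4*x - 1.
Then u(x)^2 = x**8 + 2*x**7 + 5*x**6 + 6*x**5 + 10*x**4 + 8*x**3 + 9*x**2 + 4*x + 4 and u'(x)^2 = 16*x**6 + 24*x**5 + 41*x**4 + 32*x**3 + 22*x**2 + 8*x + 1.
Integrate each monomial from 0 to 1 using ∫_0^1 c·x^n dx = c·1^(n+1)/(n+1):
  ∫_0^1 u(x)^2 dx = ∫_0^1 (x^8 + 2*x^7 + 5*x^6 + 6*x^5 + 10*x^4 + 8*x^3 + 9*x^2 + 4*x + 4) dx. Term by term:
    ∫_0^1 x^8 dx = 1/9;  ∫_0^1 2*x^7 dx = 1/4;  ∫_0^1 5*x^6 dx = 5/7;
    ∫_0^1 6*x^5 dx = 1;  ∫_0^1 10*x^4 dx = 2;  ∫_0^1 8*x^3 dx = 2;
    ∫_0^1 9*x^2 dx = 3;  ∫_0^1 4*x dx = 2;  ∫_0^1 4 dx = 4.
  Sum: 1/9 + 1/4 + 5/7 + 1 + 2 + 2 + 3 + 2 + 4 = 3799/252.
  ∫_0^1 u'(x)^2 dx = ∫_0^1 (16*x^6 + 24*x^5 + 41*x^4 + 32*x^3 + 22*x^2 + 8*x + 1) dx. Term by term:
    ∫_0^1 16*x^6 dx = 16/7;  ∫_0^1 24*x^5 dx = 4;  ∫_0^1 41*x^4 dx = 41/5;
    ∫_0^1 32*x^3 dx = 8;  ∫_0^1 22*x^2 dx = 22/3;  ∫_0^1 8*x dx = 4;
    ∫_0^1 1 dx = 1.
  Sum: 16/7 + 4 + 41/5 + 8 + 22/3 + 4 + 1 = 3656/105.
Adding: ||u||_{H^1}^2 = 3799/252 + 3656/105 = 8981/180.


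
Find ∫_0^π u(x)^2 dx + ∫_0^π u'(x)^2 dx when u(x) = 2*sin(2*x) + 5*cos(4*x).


||u||_{H^1(0,π)}^2 = 445*π/2

u'(x) = -20*sin(4*x) + 4*cos(2*x).
Expand u² and (u')² and integrate term by term on (0, π), using: for integers n ≥ 1, ∫_0^π sin²(nx) dx = ∫_0^π cos²(nx) dx = π/2; for n ≠ n', ∫_0^π sin(nx)sin(n'x) dx = ∫_0^π cos(nx)cos(n'x) dx = 0; and by product-to-sum, ∫_0^π sin(nx)cos(n'x) dx = ½∫_0^π [sin((n+n')x) + sin((n−n')x)] dx, which is 0 when n+n' is even and 2n/(n²−n'²) when n+n' is odd (it need not vanish on (0, π)).
  u² squared terms: (2)²·∫sin(2x)² dx = 4·π/2 = 2*π;  (5)²·∫cos(4x)² dx = 25·π/2 = 25*π/2.
  u² cross terms: 2·(2)·(5)·∫sin(2x)·cos(4x) dx = 20·(0) = 0.
  So ∫_0^π u² dx = 2*π + 25*π/2 + 0 = 29*π/2.
  (u')² squared terms: (-20)²·∫sin(4x)² dx = 400·π/2 = 200*π;  (4)²·∫cos(2x)² dx = 16·π/2 = 8*π.
  (u')² cross terms: 2·(-20)·(4)·∫sin(4x)·cos(2x) dx = -160·(0) = 0.
  So ∫_0^π (u')² dx = 200*π + 8*π + 0 = 208*π.
||u||_{H^1}^2 = (29*π/2) + (208*π) = 445*π/2.


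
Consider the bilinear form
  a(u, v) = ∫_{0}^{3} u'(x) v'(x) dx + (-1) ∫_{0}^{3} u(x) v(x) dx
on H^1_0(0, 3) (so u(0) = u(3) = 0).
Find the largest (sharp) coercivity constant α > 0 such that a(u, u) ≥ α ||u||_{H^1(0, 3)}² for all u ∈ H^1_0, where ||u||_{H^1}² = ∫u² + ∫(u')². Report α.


α = (-9 + π^2)/(9 + π^2)

Coercivity of a(·,·) on H^1_0(0, 3) means a(u, u) ≥ α ||u||_{H^1}² for every u ∈ H^1_0.
The interval has length L = 3, and Poincaré/coercivity depend only on L. Here a(u, u) = ∫(u')² + (-1)·∫u².
Here c = -1 < 0 with |c| < (π/L)² = π^2/9, so coercivity still holds. The condition a(u,u) ≥ α||u||_{H^1}² reads (1−α)∫(u')² ≥ (α−c)∫u². Any admissible α is ≤ 1 (rapidly oscillating u have ∫u²/∫(u')² → 0), and α = 1 would force 0 ≥ (1−c)∫u², impossible since c < 1; so 1−α > 0. By the sharp Poincaré inequality on H^1_0 of an interval of length L, ∫(u')² ≥ (π/L)²∫u² with equality for the first sine mode sin(π(x−x₀)/L) (x₀ the left endpoint), so the inequality holds for all u iff (1−α)(π/L)² ≥ α − c, i.e. α ≤ ((π/L)² + c)/((π/L)² + 1) = (1 + c(L/π)²)/(1 + (L/π)²). (Direct route, valid since c ≤ 0: Poincaré gives c∫u² ≥ c(L/π)²∫(u')², so a(u,u) ≥ (1 + c(L/π)²)∫(u')², while ||u||_{H^1}² ≤ (1 + (L/π)²)∫(u')²; dividing yields the same α.) With (π/L)² = π^2/9 and c = -1, the largest admissible constant is α = ((π/L)² + c)/((π/L)² + 1).
Simplifying, α = (-9 + π^2)/(9 + π^2).


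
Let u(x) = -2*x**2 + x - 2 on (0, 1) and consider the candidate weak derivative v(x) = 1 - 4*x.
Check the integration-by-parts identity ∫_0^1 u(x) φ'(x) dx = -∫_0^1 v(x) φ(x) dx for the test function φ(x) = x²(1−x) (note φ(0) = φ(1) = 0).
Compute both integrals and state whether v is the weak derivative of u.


LHS = 7/60, RHS = 7/60. Yes, v = u' weakly.

u(x) = -2*x**2 + x - 2, classical derivative u'(x) = 1 - 4*x.
φ(x) = x²(1−x), so φ'(x) = x*(2 - 3*x).
Note φ(0) = φ(1) = 0, so the boundary term u·φ vanishes.
LHS = ∫_0^1 u(x) φ'(x) dx = ∫_0^1 (6*x^4 - 7*x^3 + 8*x^2 - 4*x) dx. Term by term:
  ∫_0^1 6*x^4 dx = 6/5;  ∫_0^1 -7*x^3 dx = -7/4;  ∫_0^1 8*x^2 dx = 8/3;
  ∫_0^1 -4*x dx = -2.
Sum: 6/5 − 7/4 + 8/3 − 2 = 7/60.
So LHS = 7/60.
∫_0^1 v(x) φ(x) dx = ∫_0^1 (4*x^4 - 5*x^3 + x^2) dx. Term by term:
  ∫_0^1 4*x^4 dx = 4/5;  ∫_0^1 -5*x^3 dx = -5/4;  ∫_0^1 x^2 dx = 1/3.
Sum: 4/5 − 5/4 + 1/3 = -7/60.
So RHS = -∫_0^1 v(x) φ(x) dx = 7/60.
LHS = RHS, so the identity holds for this test φ.
Moreover u is smooth here and v(x) = u'(x) = 1 - 4*x pointwise, so the identity holds for every test function. Hence v is the weak derivative of u.


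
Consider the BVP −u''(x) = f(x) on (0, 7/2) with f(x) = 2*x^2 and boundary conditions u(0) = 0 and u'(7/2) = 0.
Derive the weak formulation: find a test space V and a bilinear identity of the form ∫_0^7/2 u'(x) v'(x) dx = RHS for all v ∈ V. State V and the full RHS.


V = {v ∈ H^1(0, 7/2) : v(0) = 0} (test functions vanish at x = 0 where u is specified); weak form: ∫_0^7/2 u'v' dx = ∫_0^7/2 (2*x^2) v dx for all v ∈ V.

Multiply both sides by a test function v and integrate from 0 to 7/2:
  ∫_0^7/2 −u''(x) v(x) dx = ∫_0^7/2 f(x) v(x) dx.
Integrate the LHS by parts once:
  ∫_0^7/2 −u'' v dx = −[u'(x) v(x)]_0^7/2 + ∫_0^7/2 u'(x) v'(x) dx.
Thus ∫_0^7/2 u'(x) v'(x) dx = ∫_0^7/2 f(x) v(x) dx + [u'(x) v(x)]_0^7/2.
Choose V so that boundary terms are either known or forced to vanish.
Mixed BC: u(0) = 0 (Dirichlet) and u'(7/2) = 0 (Neumann). Define V = {v ∈ H^1(0, 7/2) : v(0) = 0}. Then [u' v]_0^7/2 = u'(7/2)·v(7/2) − u'(0)·0 = 0.
Weak formulation: find u (satisfying any essential BC) such that ∫_0^7/2 u'(x) v'(x) dx = ∫_0^7/2 f v dx for all v ∈ V (Dirichlet at 0 absorbed into V; the Neumann datum at x = 7/2 is zero, so no boundary term remains).
Substituting f(x) = 2*x^2, the right-hand side is ∫_0^7/2 (2*x^2) v dx.


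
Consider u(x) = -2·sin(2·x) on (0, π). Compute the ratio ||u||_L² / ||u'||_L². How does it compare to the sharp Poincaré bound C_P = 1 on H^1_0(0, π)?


||u||_L² / ||u'||_L² = 1/2 < C_P = 1.

u(x) = -2·sin(2·x), so u'(x) = -4*cos(2*x).
Writing u(x) = A·sin(kπx/L) with A = -2 and k = 2, use ∫_0^L sin²(kπx/L) dx = L/2 and ∫_0^L cos²(kπx/L) dx = L/2.
u² = 4·sin²(2·x) and (u')² = 16·cos²(2·x), and each of sin², cos² integrates to L/2 = π/2 over (0, π).
∫_0^π u² dx = 2*π, so ||u||_L² = sqrt(2)*sqrt(π).
∫_0^π (u')² dx = 8*π, so ||u'||_L² = 2*sqrt(2)*sqrt(π).
Ratio ||u||_L² / ||u'||_L² = 1/2.
Sharp Poincaré constant on H^1_0(0, π) is C_P = L/π = 1, achieved by sin(x).
This is the k = 2 harmonic; the ratio L/(kπ) is strictly less than C_P = L/π, consistent with the sharp inequality ||u||_L² ≤ C_P ||u'||_L².


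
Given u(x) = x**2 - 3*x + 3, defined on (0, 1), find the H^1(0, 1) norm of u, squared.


||u||_{H^1}^2 = 241/30

The H^1 norm (squared) on an interval (0, L) is
  ||u||_{H^1}^2 = ∫_0^L u(x)^2 dx + ∫_0^L u'(x)^2 dx.
Compute u'(x) = 2*x - 3.
Then u(x)^2 = x**4 - 6*x**3 + 15*x**2 - 18*x + 9 and u'(x)^2 = 4*x**2 - 12*x + 9.
Integrate each monomial from 0 to 1 using ∫_0^1 c·x^n dx = c·1^(n+1)/(n+1):
  ∫_0^1 u(x)^2 dx = ∫_0^1 (x^4 - 6*x^3 + 15*x^2 - 18*x + 9) dx. Term by term:
    ∫_0^1 x^4 dx = 1/5;  ∫_0^1 -6*x^3 dx = -3/2;  ∫_0^1 15*x^2 dx = 5;
    ∫_0^1 -18*x dx = -9;  ∫_0^1 9 dx = 9.
  Sum: 1/5 − 3/2 + 5 − 9 + 9 = 37/10.
  ∫_0^1 u'(x)^2 dx = ∫_0^1 (4*x^2 - 12*x + 9) dx. Term by term:
    ∫_0^1 4*x^2 dx = 4/3;  ∫_0^1 -12*x dx = -6;  ∫_0^1 9 dx = 9.
  Sum: 4/3 − 6 + 9 = 13/3.
Adding: ||u||_{H^1}^2 = 37/10 + 13/3 = 241/30.


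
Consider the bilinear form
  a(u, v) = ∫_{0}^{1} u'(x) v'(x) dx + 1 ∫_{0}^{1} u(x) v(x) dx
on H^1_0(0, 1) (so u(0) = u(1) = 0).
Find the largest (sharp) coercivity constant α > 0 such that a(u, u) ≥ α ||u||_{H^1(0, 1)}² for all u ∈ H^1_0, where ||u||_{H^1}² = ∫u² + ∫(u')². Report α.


α = 1

Coercivity of a(·,·) on H^1_0(0, 1) means a(u, u) ≥ α ||u||_{H^1}² for every u ∈ H^1_0.
The interval has length L = 1, and Poincaré/coercivity depend only on L. Here a(u, u) = ∫(u')² + (1)·∫u².
Here c = 1 ≥ 1, so a(u,u) = ∫(u')² + c∫u² ≥ ∫(u')² + ∫u² = ||u||_{H^1}², i.e. α = 1 works. No larger α is possible: a(u,u) ≥ α||u||_{H^1}² means (1−α)∫(u')² ≥ (α−c)∫u², and for the modes u_n = sin(nπ(x−x₀)/L) (x₀ the left endpoint) one has ∫u_n²/∫(u_n')² = (L/(nπ))² → 0, so a(u_n,u_n)/||u_n||_{H^1}² → 1. Hence the optimal constant is α = 1.
Therefore α = 1.


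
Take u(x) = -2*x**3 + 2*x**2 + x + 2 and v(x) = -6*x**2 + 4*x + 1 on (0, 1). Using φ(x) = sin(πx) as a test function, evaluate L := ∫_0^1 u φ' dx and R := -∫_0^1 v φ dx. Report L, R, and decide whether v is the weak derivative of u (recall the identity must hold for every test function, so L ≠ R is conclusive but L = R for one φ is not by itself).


LHS = -24/π^3, RHS = -24/π^3. Yes, v = u' weakly.

u(x) = -2*x**3 + 2*x**2 + x + 2, classical derivative u'(x) = -6*x**2 + 4*x + 1.
φ(x) = sin(πx), so φ'(x) = π*cos(π*x).
Note φ(0) = φ(1) = 0, so the boundary term u·φ vanishes.
LHS = ∫_0^1 u(x) φ'(x) dx = ∫_0^1 (-2*π*x^3*cos(π*x) + 2*π*x^2*cos(π*x) + π*x*cos(π*x) + 2*π*cos(π*x)) dx. Term by term:
  ∫_0^1 2*π*cos(π*x) dx = 0;  ∫_0^1 π*x*cos(π*x) dx = -2/π;  ∫_0^1 -2*π*x^3*cos(π*x) dx = -24/π^3 + 6/π;
  ∫_0^1 2*π*x^2*cos(π*x) dx = -4/π.
Sum: 0 − 2/π + -24/π^3 + 6/π − 4/π = -24/π^3.
So LHS = -24/π^3.
∫_0^1 v(x) φ(x) dx = ∫_0^1 (-6*x^2*sin(π*x) + 4*x*sin(π*x) + sin(π*x)) dx. Term by term:
  ∫_0^1 -6*x^2*sin(π*x) dx = -6/π + 24/π^3;  ∫_0^1 4*x*sin(π*x) dx = 4/π;  ∫_0^1 sin(π*x) dx = 2/π.
Sum: -6/π + 24/π^3 + 4/π + 2/π = 24/π^3.
So RHS = -∫_0^1 v(x) φ(x) dx = -24/π^3.
LHS = RHS, so the identity holds for this test φ.
Moreover u is smooth here and v(x) = u'(x) = -6*x**2 + 4*x + 1 pointwise, so the identity holds for every test function. Hence v is the weak derivative of u.


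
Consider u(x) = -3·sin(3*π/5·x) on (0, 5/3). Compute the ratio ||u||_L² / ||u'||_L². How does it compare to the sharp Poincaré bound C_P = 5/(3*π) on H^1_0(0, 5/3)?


||u||_L² / ||u'||_L² = 5/(3*π) = C_P.

u(x) = -3·sin(3*π/5·x), so u'(x) = -9*π*cos(3*π*x/5)/5.
Writing u(x) = A·sin(kπx/L) with A = -3 and k = 1, use ∫_0^L sin²(kπx/L) dx = L/2 and ∫_0^L cos²(kπx/L) dx = L/2.
u² = 9·sin²(3*π/5·x) and (u')² = 81*π^2/25·cos²(3*π/5·x), and each of sin², cos² integrates to L/2 = 5/6 over (0, 5/3).
∫_0^5/3 u² dx = 15/2, so ||u||_L² = sqrt(30)/2.
∫_0^5/3 (u')² dx = 27*π^2/10, so ||u'||_L² = 3*sqrt(30)*π/10.
Ratio ||u||_L² / ||u'||_L² = 5/(3*π).
Sharp Poincaré constant on H^1_0(0, 5/3) is C_P = L/π = 5/(3*π), achieved by sin(3*π/5·x).
This is the k = 1 eigenfunction (up to amplitude), so the ratio equals the sharp Poincaré constant exactly.


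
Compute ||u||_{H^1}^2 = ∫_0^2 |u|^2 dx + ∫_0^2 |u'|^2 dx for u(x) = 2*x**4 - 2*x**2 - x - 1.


||u||_{H^1}^2 = 37408/45

The H^1 norm (squared) on an interval (0, L) is
  ||u||_{H^1}^2 = ∫_0^L u(x)^2 dx + ∫_0^L u'(x)^2 dx.
Compute u'(x) = 8*x**3 - 4*x - 1.
Then u(x)^2 = 4*x**8 - 8*x**6 - 4*x**5 + 4*x**3 + 5*x**2 + 2*x + 1 and u'(x)^2 = 64*x**6 - 64*x**4 - 16*x**3 + 16*x**2 + 8*x + 1.
Integrate each monomial from 0 to 2 using ∫_0^2 c·x^n dx = c·2^(n+1)/(n+1):
  ∫_0^2 u(x)^2 dx = ∫_0^2 (4*x^8 - 8*x^6 - 4*x^5 + 4*x^3 + 5*x^2 + 2*x + 1) dx. Term by term:
    ∫_0^2 4*x^8 dx = 2048/9;  ∫_0^2 -8*x^6 dx = -1024/7;  ∫_0^2 -4*x^5 dx = -128/3;
    ∫_0^2 4*x^3 dx = 16;  ∫_0^2 5*x^2 dx = 40/3;  ∫_0^2 2*x dx = 4;
    ∫_0^2 1 dx = 2.
  Sum: 2048/9 − 1024/7 − 128/3 + 16 + 40/3 + 4 + 2 = 4658/63.
  ∫_0^2 u'(x)^2 dx = ∫_0^2 (64*x^6 - 64*x^4 - 16*x^3 + 16*x^2 + 8*x + 1) dx. Term by term:
    ∫_0^2 64*x^6 dx = 8192/7;  ∫_0^2 -64*x^4 dx = -2048/5;  ∫_0^2 -16*x^3 dx = -64;
    ∫_0^2 16*x^2 dx = 128/3;  ∫_0^2 8*x dx = 16;  ∫_0^2 1 dx = 2.
  Sum: 8192/7 − 2048/5 − 64 + 128/3 + 16 + 2 = 79522/105.
Adding: ||u||_{H^1}^2 = 4658/63 + 79522/105 = 37408/45.


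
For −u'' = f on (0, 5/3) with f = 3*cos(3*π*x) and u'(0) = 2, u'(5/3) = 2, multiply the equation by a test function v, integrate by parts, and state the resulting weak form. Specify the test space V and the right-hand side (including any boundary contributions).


V = H^1(0, 5/3) (v unrestricted at boundary; u is determined up to an additive constant); weak form: ∫_0^5/3 u'v' dx = ∫_0^5/3 (3*cos(3*π*x)) v dx + 2·v(5/3) − 2·v(0) for all v ∈ V.

Multiply both sides by a test function v and integrate from 0 to 5/3:
  ∫_0^5/3 −u''(x) v(x) dx = ∫_0^5/3 f(x) v(x) dx.
Integrate the LHS by parts once:
  ∫_0^5/3 −u'' v dx = −[u'(x) v(x)]_0^5/3 + ∫_0^5/3 u'(x) v'(x) dx.
Thus ∫_0^5/3 u'(x) v'(x) dx = ∫_0^5/3 f(x) v(x) dx + [u'(x) v(x)]_0^5/3.
Choose V so that boundary terms are either known or forced to vanish.
u has inhomogeneous Neumann u'(0) = 2, u'(5/3) = 2. [u' v]_0^5/3 = (2)·v(5/3) − (2)·v(0) = 2·v(5/3) − 2·v(0). Take V = H^1(0, 5/3); boundary term becomes part of RHS.
Weak formulation: find u (satisfying any essential BC) such that ∫_0^5/3 u'(x) v'(x) dx = ∫_0^5/3 f v dx + 2·v(5/3) − 2·v(0) for all v ∈ V (Neumann data are natural BCs: they enter the RHS as boundary terms).
Substituting f(x) = 3*cos(3*π*x), the right-hand side is ∫_0^5/3 (3*cos(3*π*x)) v dx + 2·v(5/3) − 2·v(0).
Compatibility check (pure Neumann): taking v ≡ 1 ∈ V gives 0 = ∫_0^5/3 f dx + (2) − (2), i.e. ∫_0^5/3 f dx must equal u'(0) − u'(5/3) = 0. Indeed ∫_0^5/3 (3*cos(3*π*x)) dx = 0, so the data are compatible. The solution is then unique only up to an additive constant (fix it e.g. by requiring ∫_0^5/3 u dx = 0).


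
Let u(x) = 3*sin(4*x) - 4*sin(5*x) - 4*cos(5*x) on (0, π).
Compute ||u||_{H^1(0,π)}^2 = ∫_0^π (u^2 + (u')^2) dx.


||u||_{H^1(0,π)}^2 = 1664/3 + 985*π/2

u'(x) = 20*sin(5*x) + 12*cos(4*x) - 20*cos(5*x).
Expand u² and (u')² and integrate term by term on (0, π), using: for integers n ≥ 1, ∫_0^π sin²(nx) dx = ∫_0^π cos²(nx) dx = π/2; for n ≠ n', ∫_0^π sin(nx)sin(n'x) dx = ∫_0^π cos(nx)cos(n'x) dx = 0; and by product-to-sum, ∫_0^π sin(nx)cos(n'x) dx = ½∫_0^π [sin((n+n')x) + sin((n−n')x)] dx, which is 0 when n+n' is even and 2n/(n²−n'²) when n+n' is odd (it need not vanish on (0, π)).
  u² squared terms: (-4)²·∫cos(5x)² dx = 16·π/2 = 8*π;  (-4)²·∫sin(5x)² dx = 16·π/2 = 8*π;  (3)²·∫sin(4x)² dx = 9·π/2 = 9*π/2.
  u² cross terms: 2·(-4)·(-4)·∫cos(5x)·sin(5x) dx = 32·(0) = 0;  2·(-4)·(3)·∫cos(5x)·sin(4x) dx = -24·(-8/9) = 64/3;  2·(-4)·(3)·∫sin(5x)·sin(4x) dx = -24·(0) = 0.
  So ∫_0^π u² dx = 8*π + 8*π + 9*π/2 + 0 + 64/3 + 0 = 64/3 + 41*π/2.
  (u')² squared terms: (-20)²·∫cos(5x)² dx = 400·π/2 = 200*π;  (12)²·∫cos(4x)² dx = 144·π/2 = 72*π;  (20)²·∫sin(5x)² dx = 400·π/2 = 200*π.
  (u')² cross terms: 2·(-20)·(12)·∫cos(5x)·cos(4x) dx = -480·(0) = 0;  2·(-20)·(20)·∫cos(5x)·sin(5x) dx = -800·(0) = 0;  2·(12)·(20)·∫cos(4x)·sin(5x) dx = 480·(10/9) = 1600/3.
  So ∫_0^π (u')² dx = 200*π + 72*π + 200*π + 0 + 0 + 1600/3 = 1600/3 + 472*π.
||u||_{H^1}^2 = (64/3 + 41*π/2) + (1600/3 + 472*π) = 1664/3 + 985*π/2.


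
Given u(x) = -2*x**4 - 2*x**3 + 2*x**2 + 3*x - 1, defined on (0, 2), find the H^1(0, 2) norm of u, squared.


||u||_{H^1}^2 = 593008/315

The H^1 norm (squared) on an interval (0, L) is
  ||u||_{H^1}^2 = ∫_0^L u(x)^2 dx + ∫_0^L u'(x)^2 dx.
Compute u'(x) = -8*x**3 - 6*x**2 + 4*x + 3.
Then u(x)^2 = 4*x**8 + 8*x**7 - 4*x**6 - 20*x**5 - 4*x**4 + 16*x**3 + 5*x**2 - 6*x + 1 and u'(x)^2 = 64*x**6 + 96*x**5 - 28*x**4 - 96*x**3 - 20*x**2 + 24*x + 9.
Integrate each monomial from 0 to 2 using ∫_0^2 c·x^n dx = c·2^(n+1)/(n+1):
  ∫_0^2 u(x)^2 dx = ∫_0^2 (4*x^8 + 8*x^7 - 4*x^6 - 20*x^5 - 4*x^4 + 16*x^3 + 5*x^2 - 6*x + 1) dx. Term by term:
    ∫_0^2 4*x^8 dx = 2048/9;  ∫_0^2 8*x^7 dx = 256;  ∫_0^2 -4*x^6 dx = -512/7;
    ∫_0^2 -20*x^5 dx = -640/3;  ∫_0^2 -4*x^4 dx = -128/5;  ∫_0^2 16*x^3 dx = 64;
    ∫_0^2 5*x^2 dx = 40/3;  ∫_0^2 -6*x dx = -12;  ∫_0^2 1 dx = 2.
  Sum: 2048/9 + 256 − 512/7 − 640/3 − 128/5 + 64 + 40/3 − 12 + 2 = 75226/315.
  ∫_0^2 u'(x)^2 dx = ∫_0^2 (64*x^6 + 96*x^5 - 28*x^4 - 96*x^3 - 20*x^2 + 24*x + 9) dx. Term by term:
    ∫_0^2 64*x^6 dx = 8192/7;  ∫_0^2 96*x^5 dx = 1024;  ∫_0^2 -28*x^4 dx = -896/5;
    ∫_0^2 -96*x^3 dx = -384;  ∫_0^2 -20*x^2 dx = -160/3;  ∫_0^2 24*x dx = 48;
    ∫_0^2 9 dx = 18.
  Sum: 8192/7 + 1024 − 896/5 − 384 − 160/3 + 48 + 18 = 172594/105.
Adding: ||u||_{H^1}^2 = 75226/315 + 172594/105 = 593008/315.


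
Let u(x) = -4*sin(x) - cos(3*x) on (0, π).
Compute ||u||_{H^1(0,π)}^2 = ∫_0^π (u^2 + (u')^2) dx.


||u||_{H^1(0,π)}^2 = 21*π

u'(x) = 3*sin(3*x) - 4*cos(x).
Expand u² and (u')² and integrate term by term on (0, π), using: for integers n ≥ 1, ∫_0^π sin²(nx) dx = ∫_0^π cos²(nx) dx = π/2; for n ≠ n', ∫_0^π sin(nx)sin(n'x) dx = ∫_0^π cos(nx)cos(n'x) dx = 0; and by product-to-sum, ∫_0^π sin(nx)cos(n'x) dx = ½∫_0^π [sin((n+n')x) + sin((n−n')x)] dx, which is 0 when n+n' is even and 2n/(n²−n'²) when n+n' is odd (it need not vanish on (0, π)).
  u² squared terms: (-1)²·∫cos(3x)² dx = 1·π/2 = π/2;  (-4)²·∫sin(x)² dx = 16·π/2 = 8*π.
  u² cross terms: 2·(-1)·(-4)·∫cos(3x)·sin(x) dx = 8·(0) = 0.
  So ∫_0^π u² dx = π/2 + 8*π + 0 = 17*π/2.
  (u')² squared terms: (-4)²·∫cos(x)² dx = 16·π/2 = 8*π;  (3)²·∫sin(3x)² dx = 9·π/2 = 9*π/2.
  (u')² cross terms: 2·(-4)·(3)·∫cos(x)·sin(3x) dx = -24·(0) = 0.
  So ∫_0^π (u')² dx = 8*π + 9*π/2 + 0 = 25*π/2.
||u||_{H^1}^2 = (17*π/2) + (25*π/2) = 21*π.


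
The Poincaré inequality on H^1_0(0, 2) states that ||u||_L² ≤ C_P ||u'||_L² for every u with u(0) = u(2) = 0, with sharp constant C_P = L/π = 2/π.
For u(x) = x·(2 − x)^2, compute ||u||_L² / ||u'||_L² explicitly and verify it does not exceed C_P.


||u||_L² / ||u'||_L² = sqrt(14)/7 < C_P = 2/π.

u(x) = x·(2 − x)^2, so u'(x) = (x - 2)*(3*x - 2).
u(x) = x·(2 − x)^2 vanishes at x = 0 and x = 2, so u ∈ H^1_0(0, 2). Differentiate via the product rule and integrate the resulting polynomials term by term.
  ∫_0^2 u² dx = ∫_0^2 (x^6 - 8*x^5 + 24*x^4 - 32*x^3 + 16*x^2) dx. Term by term:
    ∫_0^2 x^6 dx = 128/7;  ∫_0^2 -8*x^5 dx = -256/3;  ∫_0^2 24*x^4 dx = 768/5;
    ∫_0^2 -32*x^3 dx = -128;  ∫_0^2 16*x^2 dx = 128/3.
  Sum: 128/7 − 256/3 + 768/5 − 128 + 128/3 = 128/105.
  ∫_0^2 (u')² dx = ∫_0^2 (9*x^4 - 48*x^3 + 88*x^2 - 64*x + 16) dx. Term by term:
    ∫_0^2 9*x^4 dx = 288/5;  ∫_0^2 -48*x^3 dx = -192;  ∫_0^2 88*x^2 dx = 704/3;
    ∫_0^2 -64*x dx = -128;  ∫_0^2 16 dx = 32.
  Sum: 288/5 − 192 + 704/3 − 128 + 32 = 64/15.
∫_0^2 u² dx = 128/105, so ||u||_L² = 8*sqrt(210)/105.
∫_0^2 (u')² dx = 64/15, so ||u'||_L² = 8*sqrt(15)/15.
Ratio ||u||_L² / ||u'||_L² = sqrt(14)/7.
Sharp Poincaré constant on H^1_0(0, 2) is C_P = L/π = 2/π, achieved by sin(π/2·x).
A polynomial bump cannot attain the sharp Poincaré constant (only the first sine eigenfunction does), so the ratio is strictly less than C_P, consistent with ||u||_L² ≤ C_P ||u'||_L².


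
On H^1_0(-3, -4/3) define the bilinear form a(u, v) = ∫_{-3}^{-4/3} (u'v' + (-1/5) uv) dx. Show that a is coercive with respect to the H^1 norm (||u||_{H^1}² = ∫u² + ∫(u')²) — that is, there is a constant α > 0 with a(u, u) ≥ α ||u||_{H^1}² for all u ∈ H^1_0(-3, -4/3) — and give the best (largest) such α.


α = (-5 + 9*π^2)/(25 + 9*π^2)

Coercivity of a(·,·) on H^1_0(-3, -4/3) means a(u, u) ≥ α ||u||_{H^1}² for every u ∈ H^1_0.
The interval has length L = 5/3, and Poincaré/coercivity depend only on L. Here a(u, u) = ∫(u')² + (-1/5)·∫u².
Here c = -1/5 < 0 with |c| < (π/L)² = 9*π^2/25, so coercivity still holds. The condition a(u,u) ≥ α||u||_{H^1}² reads (1−α)∫(u')² ≥ (α−c)∫u². Any admissible α is ≤ 1 (rapidly oscillating u have ∫u²/∫(u')² → 0), and α = 1 would force 0 ≥ (1−c)∫u², impossible since c < 1; so 1−α > 0. By the sharp Poincaré inequality on H^1_0 of an interval of length L, ∫(u')² ≥ (π/L)²∫u² with equality for the first sine mode sin(π(x−x₀)/L) (x₀ the left endpoint), so the inequality holds for all u iff (1−α)(π/L)² ≥ α − c, i.e. α ≤ ((π/L)² + c)/((π/L)² + 1) = (1 + c(L/π)²)/(1 + (L/π)²). (Direct route, valid since c ≤ 0: Poincaré gives c∫u² ≥ c(L/π)²∫(u')², so a(u,u) ≥ (1 + c(L/π)²)∫(u')², while ||u||_{H^1}² ≤ (1 + (L/π)²)∫(u')²; dividing yields the same α.) With (π/L)² = 9*π^2/25 and c = -1/5, the largest admissible constant is α = ((π/L)² + c)/((π/L)² + 1).
Simplifying, α = (-5 + 9*π^2)/(25 + 9*π^2).


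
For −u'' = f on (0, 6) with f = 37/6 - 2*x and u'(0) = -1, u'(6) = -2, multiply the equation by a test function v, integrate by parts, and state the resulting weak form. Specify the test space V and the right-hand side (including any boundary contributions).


V = H^1(0, 6) (v unrestricted at boundary; u is determined up to an additive constant); weak form: ∫_0^6 u'v' dx = ∫_0^6 (37/6 - 2*x) v dx − 2·v(6) + v(0) for all v ∈ V.

Multiply both sides by a test function v and integrate from 0 to 6:
  ∫_0^6 −u''(x) v(x) dx = ∫_0^6 f(x) v(x) dx.
Integrate the LHS by parts once:
  ∫_0^6 −u'' v dx = −[u'(x) v(x)]_0^6 + ∫_0^6 u'(x) v'(x) dx.
Thus ∫_0^6 u'(x) v'(x) dx = ∫_0^6 f(x) v(x) dx + [u'(x) v(x)]_0^6.
Choose V so that boundary terms are either known or forced to vanish.
u has inhomogeneous Neumann u'(0) = -1, u'(6) = -2. [u' v]_0^6 = (-2)·v(6) − (-1)·v(0) = − 2·v(6) + v(0). Take V = H^1(0, 6); boundary term becomes part of RHS.
Weak formulation: find u (satisfying any essential BC) such that ∫_0^6 u'(x) v'(x) dx = ∫_0^6 f v dx − 2·v(6) + v(0) for all v ∈ V (Neumann data are natural BCs: they enter the RHS as boundary terms).
Substituting f(x) = 37/6 - 2*x, the right-hand side is ∫_0^6 (37/6 - 2*x) v dx − 2·v(6) + v(0).
Compatibility check (pure Neumann): taking v ≡ 1 ∈ V gives 0 = ∫_0^6 f dx + (-2) − (-1), i.e. ∫_0^6 f dx must equal u'(0) − u'(6) = 1. Indeed ∫_0^6 (37/6 - 2*x) dx = 1, so the data are compatible. The solution is then unique only up to an additive constant (fix it e.g. by requiring ∫_0^6 u dx = 0).


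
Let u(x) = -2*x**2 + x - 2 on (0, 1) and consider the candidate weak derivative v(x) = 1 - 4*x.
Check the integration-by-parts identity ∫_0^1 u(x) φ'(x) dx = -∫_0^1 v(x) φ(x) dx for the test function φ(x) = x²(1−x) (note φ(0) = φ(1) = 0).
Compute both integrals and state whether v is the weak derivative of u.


LHS = 7/60, RHS = 7/60. Yes, v = u' weakly.

u(x) = -2*x**2 + x - 2, classical derivative u'(x) = 1 - 4*x.
φ(x) = x²(1−x), so φ'(x) = x*(2 - 3*x).
Note φ(0) = φ(1) = 0, so the boundary term u·φ vanishes.
LHS = ∫_0^1 u(x) φ'(x) dx = ∫_0^1 (6*x^4 - 7*x^3 + 8*x^2 - 4*x) dx. Term by term:
  ∫_0^1 6*x^4 dx = 6/5;  ∫_0^1 -7*x^3 dx = -7/4;  ∫_0^1 8*x^2 dx = 8/3;
  ∫_0^1 -4*x dx = -2.
Sum: 6/5 − 7/4 + 8/3 − 2 = 7/60.
So LHS = 7/60.
∫_0^1 v(x) φ(x) dx = ∫_0^1 (4*x^4 - 5*x^3 + x^2) dx. Term by term:
  ∫_0^1 4*x^4 dx = 4/5;  ∫_0^1 -5*x^3 dx = -5/4;  ∫_0^1 x^2 dx = 1/3.
Sum: 4/5 − 5/4 + 1/3 = -7/60.
So RHS = -∫_0^1 v(x) φ(x) dx = 7/60.
LHS = RHS, so the identity holds for this test φ.
Moreover u is smooth here and v(x) = u'(x) = 1 - 4*x pointwise, so the identity holds for every test function. Hence v is the weak derivative of u.


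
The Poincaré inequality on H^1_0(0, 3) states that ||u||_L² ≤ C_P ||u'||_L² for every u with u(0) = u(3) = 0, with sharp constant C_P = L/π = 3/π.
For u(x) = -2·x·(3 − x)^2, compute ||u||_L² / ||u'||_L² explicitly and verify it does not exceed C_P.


||u||_L² / ||u'||_L² = 3*sqrt(14)/14 < C_P = 3/π.

u(x) = -2·x·(3 − x)^2, so u'(x) = 6*(1 - x)*(x - 3).
u(x) = -2·x·(3 − x)^2 vanishes at x = 0 and x = 3, so u ∈ H^1_0(0, 3). Differentiate via the product rule and integrate the resulting polynomials term by term.
  ∫_0^3 u² dx = ∫_0^3 (4*x^6 - 48*x^5 + 216*x^4 - 432*x^3 + 324*x^2) dx. Term by term:
    ∫_0^3 4*x^6 dx = 8748/7;  ∫_0^3 -48*x^5 dx = -5832;  ∫_0^3 216*x^4 dx = 52488/5;
    ∫_0^3 -432*x^3 dx = -8748;  ∫_0^3 324*x^2 dx = 2916.
  Sum: 8748/7 − 5832 + 52488/5 − 8748 + 2916 = 2916/35.
  ∫_0^3 (u')² dx = ∫_0^3 (36*x^4 - 288*x^3 + 792*x^2 - 864*x + 324) dx. Term by term:
    ∫_0^3 36*x^4 dx = 8748/5;  ∫_0^3 -288*x^3 dx = -5832;  ∫_0^3 792*x^2 dx = 7128;
    ∫_0^3 -864*x dx = -3888;  ∫_0^3 324 dx = 972.
  Sum: 8748/5 − 5832 + 7128 − 3888 + 972 = 648/5.
∫_0^3 u² dx = 2916/35, so ||u||_L² = 54*sqrt(35)/35.
∫_0^3 (u')² dx = 648/5, so ||u'||_L² = 18*sqrt(10)/5.
Ratio ||u||_L² / ||u'||_L² = 3*sqrt(14)/14.
Sharp Poincaré constant on H^1_0(0, 3) is C_P = L/π = 3/π, achieved by sin(π/3·x).
A polynomial bump cannot attain the sharp Poincaré constant (only the first sine eigenfunction does), so the ratio is strictly less than C_P, consistent with ||u||_L² ≤ C_P ||u'||_L².


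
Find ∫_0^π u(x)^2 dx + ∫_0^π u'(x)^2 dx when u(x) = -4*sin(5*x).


||u||_{H^1(0,π)}^2 = 208*π

u'(x) = -20*cos(5*x).
Expand u² and (u')² and integrate term by term on (0, π), using: for integers n ≥ 1, ∫_0^π sin²(nx) dx = ∫_0^π cos²(nx) dx = π/2; for n ≠ n', ∫_0^π sin(nx)sin(n'x) dx = ∫_0^π cos(nx)cos(n'x) dx = 0; and by product-to-sum, ∫_0^π sin(nx)cos(n'x) dx = ½∫_0^π [sin((n+n')x) + sin((n−n')x)] dx, which is 0 when n+n' is even and 2n/(n²−n'²) when n+n' is odd (it need not vanish on (0, π)).
  u² squared terms: (-4)²·∫sin(5x)² dx = 16·π/2 = 8*π.
  So ∫_0^π u² dx = 8*π.
  (u')² squared terms: (-20)²·∫cos(5x)² dx = 400·π/2 = 200*π.
  So ∫_0^π (u')² dx = 200*π.
||u||_{H^1}^2 = (8*π) + (200*π) = 208*π.


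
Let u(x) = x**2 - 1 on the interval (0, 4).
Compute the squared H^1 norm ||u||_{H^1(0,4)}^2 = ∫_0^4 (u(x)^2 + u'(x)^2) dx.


||u||_{H^1}^2 = 3772/15

The H^1 norm (squared) on an interval (0, L) is
  ||u||_{H^1}^2 = ∫_0^L u(x)^2 dx + ∫_0^L u'(x)^2 dx.
Compute u'(x) = 2*x.
Then u(x)^2 = x**4 - 2*x**2 + 1 and u'(x)^2 = 4*x**2.
Integrate each monomial from 0 to 4 using ∫_0^4 c·x^n dx = c·4^(n+1)/(n+1):
  ∫_0^4 u(x)^2 dx = ∫_0^4 (x^4 - 2*x^2 + 1) dx. Term by term:
    ∫_0^4 x^4 dx = 1024/5;  ∫_0^4 -2*x^2 dx = -128/3;  ∫_0^4 1 dx = 4.
  Sum: 1024/5 − 128/3 + 4 = 2492/15.
  ∫_0^4 u'(x)^2 dx = ∫_0^4 (4*x^2) dx. Term by term:
    ∫_0^4 4*x^2 dx = 256/3.
Adding: ||u||_{H^1}^2 = 2492/15 + 256/3 = 3772/15.


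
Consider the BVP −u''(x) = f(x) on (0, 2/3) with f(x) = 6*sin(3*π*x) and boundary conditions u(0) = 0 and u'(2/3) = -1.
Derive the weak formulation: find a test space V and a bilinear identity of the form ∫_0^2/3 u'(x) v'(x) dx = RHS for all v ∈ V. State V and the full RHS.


V = {v ∈ H^1(0, 2/3) : v(0) = 0} (test functions vanish at x = 0 where u is specified); weak form: ∫_0^2/3 u'v' dx = ∫_0^2/3 (6*sin(3*π*x)) v dx − v(2/3) for all v ∈ V.

Multiply both sides by a test function v and integrate from 0 to 2/3:
  ∫_0^2/3 −u''(x) v(x) dx = ∫_0^2/3 f(x) v(x) dx.
Integrate the LHS by parts once:
  ∫_0^2/3 −u'' v dx = −[u'(x) v(x)]_0^2/3 + ∫_0^2/3 u'(x) v'(x) dx.
Thus ∫_0^2/3 u'(x) v'(x) dx = ∫_0^2/3 f(x) v(x) dx + [u'(x) v(x)]_0^2/3.
Choose V so that boundary terms are either known or forced to vanish.
Mixed BC: u(0) = 0 (Dirichlet) and u'(2/3) = -1 (Neumann). Define V = {v ∈ H^1(0, 2/3) : v(0) = 0}. Then [u' v]_0^2/3 = u'(2/3)·v(2/3) − u'(0)·0 = − v(2/3).
Weak formulation: find u (satisfying any essential BC) such that ∫_0^2/3 u'(x) v'(x) dx = ∫_0^2/3 f v dx − v(2/3) for all v ∈ V (Dirichlet at 0 absorbed into V; Neumann datum at x = 2/3 contributes the boundary term).
Substituting f(x) = 6*sin(3*π*x), the right-hand side is ∫_0^2/3 (6*sin(3*π*x)) v dx − v(2/3).


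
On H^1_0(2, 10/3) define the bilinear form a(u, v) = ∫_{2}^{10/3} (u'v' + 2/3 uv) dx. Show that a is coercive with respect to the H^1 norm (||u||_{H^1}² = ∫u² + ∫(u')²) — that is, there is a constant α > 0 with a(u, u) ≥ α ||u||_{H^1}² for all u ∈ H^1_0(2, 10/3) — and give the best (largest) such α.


α = (32 + 27*π^2)/(3*(16 + 9*π^2))

Coercivity of a(·,·) on H^1_0(2, 10/3) means a(u, u) ≥ α ||u||_{H^1}² for every u ∈ H^1_0.
The interval has length L = 4/3, and Poincaré/coercivity depend only on L. Here a(u, u) = ∫(u')² + (2/3)·∫u².
Here 0 < c = 2/3 < 1. The condition a(u,u) ≥ α||u||_{H^1}² reads (1−α)∫(u')² ≥ (α−c)∫u². Any admissible α is ≤ 1 (rapidly oscillating u have ∫u²/∫(u')² → 0), and α = 1 would force 0 ≥ (1−c)∫u², impossible since c < 1; so 1−α > 0. By the sharp Poincaré inequality on H^1_0 of an interval of length L, ∫(u')² ≥ (π/L)²∫u² with equality for the first sine mode sin(π(x−x₀)/L) (x₀ the left endpoint), so the inequality holds for all u iff (1−α)(π/L)² ≥ α − c, i.e. α ≤ ((π/L)² + c)/((π/L)² + 1) = (1 + c(L/π)²)/(1 + (L/π)²). With (π/L)² = 9*π^2/16 and c = 2/3, the largest admissible constant is α = ((π/L)² + c)/((π/L)² + 1).
Simplifying, α = (32 + 27*π^2)/(3*(16 + 9*π^2)).


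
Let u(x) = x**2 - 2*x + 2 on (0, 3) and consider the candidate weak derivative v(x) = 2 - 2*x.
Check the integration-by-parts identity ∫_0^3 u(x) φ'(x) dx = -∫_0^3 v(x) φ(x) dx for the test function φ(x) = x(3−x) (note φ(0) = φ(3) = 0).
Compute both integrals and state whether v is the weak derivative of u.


LHS = -9/2, RHS = 9/2. No, v is not the weak derivative of u.

u(x) = x**2 - 2*x + 2, classical derivative u'(x) = 2*x - 2.
φ(x) = x(3−x), so φ'(x) = 3 - 2*x.
Note φ(0) = φ(3) = 0, so the boundary term u·φ vanishes.
LHS = ∫_0^3 u(x) φ'(x) dx = ∫_0^3 (-2*x^3 + 7*x^2 - 10*x + 6) dx. Term by term:
  ∫_0^3 -2*x^3 dx = -81/2;  ∫_0^3 7*x^2 dx = 63;  ∫_0^3 -10*x dx = -45;
  ∫_0^3 6 dx = 18.
Sum: -81/2 + 63 − 45 + 18 = -9/2.
So LHS = -9/2.
∫_0^3 v(x) φ(x) dx = ∫_0^3 (2*x^3 - 8*x^2 + 6*x) dx. Term by term:
  ∫_0^3 2*x^3 dx = 81/2;  ∫_0^3 -8*x^2 dx = -72;  ∫_0^3 6*x dx = 27.
Sum: 81/2 − 72 + 27 = -9/2.
So RHS = -∫_0^3 v(x) φ(x) dx = 9/2.
LHS − RHS = -9 ≠ 0, so the identity fails.
(For a valid weak derivative the identity must hold for EVERY test function, in particular this one. The failure shows v is NOT the weak derivative of u.)
Correct weak derivative would be u'(x) = 2*x - 2.


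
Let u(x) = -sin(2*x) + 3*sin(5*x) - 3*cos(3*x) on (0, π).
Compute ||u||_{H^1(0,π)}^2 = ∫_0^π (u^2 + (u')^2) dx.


||u||_{H^1(0,π)}^2 = -48 + 329*π/2

u'(x) = 9*sin(3*x) - 2*cos(2*x) + 15*cos(5*x).
Expand u² and (u')² and integrate term by term on (0, π), using: for integers n ≥ 1, ∫_0^π sin²(nx) dx = ∫_0^π cos²(nx) dx = π/2; for n ≠ n', ∫_0^π sin(nx)sin(n'x) dx = ∫_0^π cos(nx)cos(n'x) dx = 0; and by product-to-sum, ∫_0^π sin(nx)cos(n'x) dx = ½∫_0^π [sin((n+n')x) + sin((n−n')x)] dx, which is 0 when n+n' is even and 2n/(n²−n'²) when n+n' is odd (it need not vanish on (0, π)).
  u² squared terms: (-1)²·∫sin(2x)² dx = 1·π/2 = π/2;  (-3)²·∫cos(3x)² dx = 9·π/2 = 9*π/2;  (3)²·∫sin(5x)² dx = 9·π/2 = 9*π/2.
  u² cross terms: 2·(-1)·(-3)·∫sin(2x)·cos(3x) dx = 6·(-4/5) = -24/5;  2·(-1)·(3)·∫sin(2x)·sin(5x) dx = -6·(0) = 0;  2·(-3)·(3)·∫cos(3x)·sin(5x) dx = -18·(0) = 0.
  So ∫_0^π u² dx = π/2 + 9*π/2 + 9*π/2 − 24/5 + 0 + 0 = -24/5 + 19*π/2.
  (u')² squared terms: (-2)²·∫cos(2x)² dx = 4·π/2 = 2*π;  (9)²·∫sin(3x)² dx = 81·π/2 = 81*π/2;  (15)²·∫cos(5x)² dx = 225·π/2 = 225*π/2.
  (u')² cross terms: 2·(-2)·(9)·∫cos(2x)·sin(3x) dx = -36·(6/5) = -216/5;  2·(-2)·(15)·∫cos(2x)·cos(5x) dx = -60·(0) = 0;  2·(9)·(15)·∫sin(3x)·cos(5x) dx = 270·(0) = 0.
  So ∫_0^π (u')² dx = 2*π + 81*π/2 + 225*π/2 − 216/5 + 0 + 0 = -216/5 + 155*π.
||u||_{H^1}^2 = (-24/5 + 19*π/2) + (-216/5 + 155*π) = -48 + 329*π/2.


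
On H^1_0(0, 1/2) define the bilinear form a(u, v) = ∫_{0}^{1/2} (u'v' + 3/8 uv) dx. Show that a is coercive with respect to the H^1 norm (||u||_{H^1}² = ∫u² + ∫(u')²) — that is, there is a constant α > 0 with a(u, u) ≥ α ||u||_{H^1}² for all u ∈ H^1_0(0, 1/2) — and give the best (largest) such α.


α = (3 + 32*π^2)/(8*(1 + 4*π^2))

Coercivity of a(·,·) on H^1_0(0, 1/2) means a(u, u) ≥ α ||u||_{H^1}² for every u ∈ H^1_0.
The interval has length L = 1/2, and Poincaré/coercivity depend only on L. Here a(u, u) = ∫(u')² + (3/8)·∫u².
Here 0 < c = 3/8 < 1. The condition a(u,u) ≥ α||u||_{H^1}² reads (1−α)∫(u')² ≥ (α−c)∫u². Any admissible α is ≤ 1 (rapidly oscillating u have ∫u²/∫(u')² → 0), and α = 1 would force 0 ≥ (1−c)∫u², impossible since c < 1; so 1−α > 0. By the sharp Poincaré inequality on H^1_0 of an interval of length L, ∫(u')² ≥ (π/L)²∫u² with equality for the first sine mode sin(π(x−x₀)/L) (x₀ the left endpoint), so the inequality holds for all u iff (1−α)(π/L)² ≥ α − c, i.e. α ≤ ((π/L)² + c)/((π/L)² + 1) = (1 + c(L/π)²)/(1 + (L/π)²). With (π/L)² = 4*π^2 and c = 3/8, the largest admissible constant is α = ((π/L)² + c)/((π/L)² + 1).
Simplifying, α = (3 + 32*π^2)/(8*(1 + 4*π^2)).


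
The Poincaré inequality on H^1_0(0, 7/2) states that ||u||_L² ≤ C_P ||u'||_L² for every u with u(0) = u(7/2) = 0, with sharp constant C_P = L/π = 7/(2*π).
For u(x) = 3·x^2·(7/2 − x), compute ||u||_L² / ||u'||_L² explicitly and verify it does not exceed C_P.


||u||_L² / ||u'||_L² = sqrt(14)/4 < C_P = 7/(2*π).

u(x) = 3·x^2·(7/2 − x), so u'(x) = 3*x*(7 - 3*x).
u(x) = 3·x^2·(7/2 − x) vanishes at x = 0 and x = 7/2, so u ∈ H^1_0(0, 7/2). Differentiate via the product rule and integrate the resulting polynomials term by term.
  ∫_0^7/2 u² dx = ∫_0^7/2 (9*x^6 - 63*x^5 + 441*x^4/4) dx. Term by term:
    ∫_0^7/2 9*x^6 dx = 1058841/128;  ∫_0^7/2 -63*x^5 dx = -2470629/128;  ∫_0^7/2 441*x^4/4 dx = 7411887/640.
  Sum: 1058841/128 − 2470629/128 + 7411887/640 = 352947/640.
  ∫_0^7/2 (u')² dx = ∫_0^7/2 (81*x^4 - 378*x^3 + 441*x^2) dx. Term by term:
    ∫_0^7/2 81*x^4 dx = 1361367/160;  ∫_0^7/2 -378*x^3 dx = -453789/32;  ∫_0^7/2 441*x^2 dx = 50421/8.
  Sum: 1361367/160 − 453789/32 + 50421/8 = 50421/80.
∫_0^7/2 u² dx = 352947/640, so ||u||_L² = 343*sqrt(30)/80.
∫_0^7/2 (u')² dx = 50421/80, so ||u'||_L² = 49*sqrt(105)/20.
Ratio ||u||_L² / ||u'||_L² = sqrt(14)/4.
Sharp Poincaré constant on H^1_0(0, 7/2) is C_P = L/π = 7/(2*π), achieved by sin(2*π/7·x).
A polynomial bump cannot attain the sharp Poincaré constant (only the first sine eigenfunction does), so the ratio is strictly less than C_P, consistent with ||u||_L² ≤ C_P ||u'||_L².


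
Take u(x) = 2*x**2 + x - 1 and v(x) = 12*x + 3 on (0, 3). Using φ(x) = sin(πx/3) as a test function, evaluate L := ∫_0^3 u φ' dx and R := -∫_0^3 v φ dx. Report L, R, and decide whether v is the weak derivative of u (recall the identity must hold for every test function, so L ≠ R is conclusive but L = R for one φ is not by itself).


LHS = -42/π, RHS = -126/π. No, v is not the weak derivative of u.

u(x) = 2*x**2 + x - 1, classical derivative u'(x) = 4*x + 1.
φ(x) = sin(πx/3), so φ'(x) = π*cos(π*x/3)/3.
Note φ(0) = φ(3) = 0, so the boundary term u·φ vanishes.
LHS = ∫_0^3 u(x) φ'(x) dx = ∫_0^3 (2*π*x^2*cos(π*x/3)/3 + π*x*cos(π*x/3)/3 - π*cos(π*x/3)/3) dx. Term by term:
  ∫_0^3 -π*cos(π*x/3)/3 dx = 0;  ∫_0^3 π*x*cos(π*x/3)/3 dx = -6/π;  ∫_0^3 2*π*x^2*cos(π*x/3)/3 dx = -36/π.
Sum: 0 − 6/π − 36/π = -42/π.
So LHS = -42/π.
∫_0^3 v(x) φ(x) dx = ∫_0^3 (12*x*sin(π*x/3) + 3*sin(π*x/3)) dx. Term by term:
  ∫_0^3 3*sin(π*x/3) dx = 18/π;  ∫_0^3 12*x*sin(π*x/3) dx = 108/π.
Sum: 18/π + 108/π = 126/π.
So RHS = -∫_0^3 v(x) φ(x) dx = -126/π.
LHS − RHS = 84/π ≠ 0, so the identity fails.
(For a valid weak derivative the identity must hold for EVERY test function, in particular this one. The failure shows v is NOT the weak derivative of u.)
Correct weak derivative would be u'(x) = 4*x + 1.


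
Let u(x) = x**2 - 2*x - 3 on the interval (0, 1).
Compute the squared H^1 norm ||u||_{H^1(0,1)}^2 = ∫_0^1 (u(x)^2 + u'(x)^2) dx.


||u||_{H^1}^2 = 223/15

The H^1 norm (squared) on an interval (0, L) is
  ||u||_{H^1}^2 = ∫_0^L u(x)^2 dx + ∫_0^L u'(x)^2 dx.
Compute u'(x) = 2*x - 2.
Then u(x)^2 = x**4 - 4*x**3 - 2*x**2 + 12*x + 9 and u'(x)^2 = 4*x**2 - 8*x + 4.
Integrate each monomial from 0 to 1 using ∫_0^1 c·x^n dx = c·1^(n+1)/(n+1):
  ∫_0^1 u(x)^2 dx = ∫_0^1 (x^4 - 4*x^3 - 2*x^2 + 12*x + 9) dx. Term by term:
    ∫_0^1 x^4 dx = 1/5;  ∫_0^1 -4*x^3 dx = -1;  ∫_0^1 -2*x^2 dx = -2/3;
    ∫_0^1 12*x dx = 6;  ∫_0^1 9 dx = 9.
  Sum: 1/5 − 1 − 2/3 + 6 + 9 = 203/15.
  ∫_0^1 u'(x)^2 dx = ∫_0^1 (4*x^2 - 8*x + 4) dx. Term by term:
    ∫_0^1 4*x^2 dx = 4/3;  ∫_0^1 -8*x dx = -4;  ∫_0^1 4 dx = 4.
  Sum: 4/3 − 4 + 4 = 4/3.
Adding: ||u||_{H^1}^2 = 203/15 + 4/3 = 223/15.


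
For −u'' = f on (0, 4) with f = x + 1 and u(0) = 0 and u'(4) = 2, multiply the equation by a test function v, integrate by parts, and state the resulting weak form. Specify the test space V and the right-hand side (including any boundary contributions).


V = {v ∈ H^1(0, 4) : v(0) = 0} (test functions vanish at x = 0 where u is specified); weak form: ∫_0^4 u'v' dx = ∫_0^4 (x + 1) v dx + 2·v(4) for all v ∈ V.

Multiply both sides by a test function v and integrate from 0 to 4:
  ∫_0^4 −u''(x) v(x) dx = ∫_0^4 f(x) v(x) dx.
Integrate the LHS by parts once:
  ∫_0^4 −u'' v dx = −[u'(x) v(x)]_0^4 + ∫_0^4 u'(x) v'(x) dx.
Thus ∫_0^4 u'(x) v'(x) dx = ∫_0^4 f(x) v(x) dx + [u'(x) v(x)]_0^4.
Choose V so that boundary terms are either known or forced to vanish.
Mixed BC: u(0) = 0 (Dirichlet) and u'(4) = 2 (Neumann). Define V = {v ∈ H^1(0, 4) : v(0) = 0}. Then [u' v]_0^4 = u'(4)·v(4) − u'(0)·0 = 2·v(4).
Weak formulation: find u (satisfying any essential BC) such that ∫_0^4 u'(x) v'(x) dx = ∫_0^4 f v dx + 2·v(4) for all v ∈ V (Dirichlet at 0 absorbed into V; Neumann datum at x = 4 contributes the boundary term).
Substituting f(x) = x + 1, the right-hand side is ∫_0^4 (x + 1) v dx + 2·v(4).
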